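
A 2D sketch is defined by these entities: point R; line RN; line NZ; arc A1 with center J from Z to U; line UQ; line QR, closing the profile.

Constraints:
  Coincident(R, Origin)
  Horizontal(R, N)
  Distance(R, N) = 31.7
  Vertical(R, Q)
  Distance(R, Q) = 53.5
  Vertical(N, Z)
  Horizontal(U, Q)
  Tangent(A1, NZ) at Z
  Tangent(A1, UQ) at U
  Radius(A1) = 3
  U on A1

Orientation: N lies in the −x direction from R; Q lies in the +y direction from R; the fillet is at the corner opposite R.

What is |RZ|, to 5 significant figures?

59.625

R is at the origin; RN is horizontal with |RN| = 31.7 and N on the −x side, so N = (-31.700, 0.0000). R and Q share the same x with |RQ| = 53.5 and Q on the +y side, so Q = (0.0000, 53.500). The virtual corner opposite R is at (-31.700, 53.500). The tangent condition forces JZ to be normal to NZ and since A1 is tangent to UQ there, JU ⟂ UQ, with radius 3.0, so the center J sits 3.0 in from both sides at J = (-28.700, 50.500). That places the tangent points at Z = (-31.700, 50.500) on NZ and U = (-28.700, 53.500) on UQ. Then |RZ| = |Z − R| = 59.625.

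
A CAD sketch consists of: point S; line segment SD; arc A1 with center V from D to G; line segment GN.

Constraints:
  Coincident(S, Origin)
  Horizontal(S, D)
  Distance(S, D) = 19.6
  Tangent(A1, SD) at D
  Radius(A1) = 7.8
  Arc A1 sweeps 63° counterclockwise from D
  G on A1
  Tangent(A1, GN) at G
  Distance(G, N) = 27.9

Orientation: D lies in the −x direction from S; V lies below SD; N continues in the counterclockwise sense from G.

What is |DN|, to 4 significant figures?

35.11

S is at the origin; S and D share the same y with |SD| = 19.6 and D on the −x side, so D = (-19.60, 0.000). The tangent condition forces VD to be normal to SD, so V = D + (0, -7.8) = (-19.60, -7.800). On A1, D sits at bearing 90° from V; a 63° counterclockwise sweep puts G at bearing 153°, so G = V + 7.8·(cos 153°, sin 153°) = (-26.55, -4.259). The tangent condition forces VG to be normal to GN, so GN runs along (−sin 153°, cos 153°); with |GN| = 27.9, N = (-39.22, -29.12). Then |DN| = |N − D| = 35.11.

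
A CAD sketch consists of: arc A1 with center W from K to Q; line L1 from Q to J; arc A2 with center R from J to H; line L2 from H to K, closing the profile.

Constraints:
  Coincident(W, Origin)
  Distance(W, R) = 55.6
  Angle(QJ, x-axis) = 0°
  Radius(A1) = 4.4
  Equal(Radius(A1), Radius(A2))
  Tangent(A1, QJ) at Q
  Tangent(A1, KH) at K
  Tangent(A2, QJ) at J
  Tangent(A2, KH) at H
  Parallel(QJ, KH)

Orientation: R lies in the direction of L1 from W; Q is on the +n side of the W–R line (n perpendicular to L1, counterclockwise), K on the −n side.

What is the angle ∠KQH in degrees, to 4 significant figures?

81.01°

The slot axis is L1's direction at 0.0°, so u = (cos 0.0°, sin 0.0°) = (1.000, 0.000) and n = (−sin 0.0°, cos 0.0°) = (-0.000, 1.000). W is at the origin and R lies 55.6 along u from W, so R = 55.6·u = (55.60, 0.000). Tangency of A1 to both parallel lines with radius 4.4 puts Q and K at W ± 4.4·n: Q = (-0.000, 4.400), K = (0.000, -4.400). Equal radii place J and H the same way about R: J = R + 4.4·n = (55.60, 4.400), H = R − 4.4·n = (55.60, -4.400). Then cos ∠KQH = QK·QH / (|QK||QH|), giving 81.01°.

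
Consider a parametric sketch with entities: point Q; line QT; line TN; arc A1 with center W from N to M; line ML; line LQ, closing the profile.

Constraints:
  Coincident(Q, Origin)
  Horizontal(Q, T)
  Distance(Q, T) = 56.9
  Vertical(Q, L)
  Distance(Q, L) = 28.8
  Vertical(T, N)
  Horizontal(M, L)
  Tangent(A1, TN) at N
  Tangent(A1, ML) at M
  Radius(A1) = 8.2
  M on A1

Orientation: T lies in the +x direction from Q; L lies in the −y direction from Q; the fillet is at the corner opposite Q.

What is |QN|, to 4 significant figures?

60.51

The virtual corner opposite Q is at (56.90, -28.80). Tangency of A1 to TN means the radius WN is perpendicular to TN and tangency of A1 to ML means the radius WM is perpendicular to ML, with radius 8.2, so the center W sits 8.2 in from both sides at W = (48.70, -20.60). That places the tangent points at N = (56.90, -20.60) on TN and M = (48.70, -28.80) on ML. Then |QN| = |N − Q| = 60.51.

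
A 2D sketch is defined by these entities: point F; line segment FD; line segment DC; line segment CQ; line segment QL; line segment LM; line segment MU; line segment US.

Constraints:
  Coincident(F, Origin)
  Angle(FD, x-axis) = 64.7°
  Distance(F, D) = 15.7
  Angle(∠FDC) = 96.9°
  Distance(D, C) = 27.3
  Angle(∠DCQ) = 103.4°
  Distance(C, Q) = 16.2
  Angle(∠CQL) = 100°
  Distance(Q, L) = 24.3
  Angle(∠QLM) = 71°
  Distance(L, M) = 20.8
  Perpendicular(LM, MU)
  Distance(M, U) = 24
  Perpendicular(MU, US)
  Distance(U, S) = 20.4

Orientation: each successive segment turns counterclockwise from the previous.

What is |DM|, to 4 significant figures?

8.546

F is at the origin; FD runs at 64.7° with length 15.7, so D = (6.710, 14.19). ∠FDC = 96.9° gives DC at 147.8° from the x-axis; with |DC| = 27.3, C = (-16.39, 28.74). ∠DCQ = 103.4° gives CQ at -135.6° from the x-axis; with |CQ| = 16.2, Q = (-27.97, 17.41). ∠CQL = 100.0° gives QL at -55.60° from the x-axis; with |QL| = 24.3, L = (-14.24, -2.643). ∠QLM = 71.0° gives LM at 53.40° from the x-axis; with |LM| = 20.8, M = (-1.836, 14.06). Then |DM| = |M − D| = 8.546.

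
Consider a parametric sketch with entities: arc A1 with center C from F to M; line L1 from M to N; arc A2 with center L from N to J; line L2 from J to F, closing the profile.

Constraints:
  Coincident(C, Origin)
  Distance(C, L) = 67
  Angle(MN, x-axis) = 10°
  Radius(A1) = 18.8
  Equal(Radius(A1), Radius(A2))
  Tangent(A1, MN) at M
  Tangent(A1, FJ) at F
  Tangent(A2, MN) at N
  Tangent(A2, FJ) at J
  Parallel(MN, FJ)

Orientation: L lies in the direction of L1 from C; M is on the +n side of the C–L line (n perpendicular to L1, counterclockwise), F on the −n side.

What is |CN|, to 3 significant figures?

69.6

The slot axis is L1's direction at 10.0°, so u = (cos 10.0°, sin 10.0°) = (0.985, 0.174) and n = (−sin 10.0°, cos 10.0°) = (-0.174, 0.985). C is at the origin and L lies 67.0 along u from C, so L = 67.0·u = (66.0, 11.6). Tangency of A1 to both parallel lines with radius 18.8 puts M and F at C ± 18.8·n: M = (-3.26, 18.5), F = (3.26, -18.5). Equal radii place N and J the same way about L: N = L + 18.8·n = (62.7, 30.1), J = L − 18.8·n = (69.2, -6.88). Then |CN| = |N − C| = 69.6.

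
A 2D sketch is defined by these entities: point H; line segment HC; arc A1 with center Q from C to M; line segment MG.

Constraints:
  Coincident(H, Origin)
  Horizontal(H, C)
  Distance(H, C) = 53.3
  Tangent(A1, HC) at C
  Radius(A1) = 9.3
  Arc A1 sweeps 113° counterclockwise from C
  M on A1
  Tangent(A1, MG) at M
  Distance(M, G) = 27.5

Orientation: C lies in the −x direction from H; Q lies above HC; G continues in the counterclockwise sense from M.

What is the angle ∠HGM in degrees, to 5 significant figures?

32.420°

H is at the origin; HC is horizontal with |HC| = 53.3 and C on the −x side, so C = (-53.300, 0.0000). The tangent condition forces QC to be normal to HC, so Q = C + (0, 9.3) = (-53.300, 9.3000). On A1, C sits at bearing -90° from Q; a 113° counterclockwise sweep puts M at bearing 23°, so M = Q + 9.3·(cos 23°, sin 23°) = (-44.739, 12.934). The tangent condition forces QM to be normal to MG, so MG runs along (−sin 23°, cos 23°); with |MG| = 27.5, G = (-55.484, 38.248). Then cos ∠HGM = GH·GM / (|GH||GM|), giving 32.420°.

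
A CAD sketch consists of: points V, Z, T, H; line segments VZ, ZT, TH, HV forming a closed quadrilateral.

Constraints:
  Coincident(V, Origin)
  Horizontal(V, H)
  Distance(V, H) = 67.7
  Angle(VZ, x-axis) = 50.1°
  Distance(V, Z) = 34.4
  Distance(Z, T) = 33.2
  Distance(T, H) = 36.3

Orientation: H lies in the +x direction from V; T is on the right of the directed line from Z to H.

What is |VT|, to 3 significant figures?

32.2

V is at the origin; V and H share the same y with |VH| = 67.7 and H in +x, so H = (67.7, 0). VZ runs at 50.1° with |VZ| = 34.4, so Z = (22.1, 26.4). T is determined by |ZT| = 33.2 and |TH| = 36.3 together: it lies at the intersection of circle(Z, 33.2) and circle(H, 36.3). With |ZH| = 52.7, the foot of the radical line on ZH is 24.3 from Z and the perpendicular offset is √(33.2² − 24.3²) = 22.6. Taking the right-of-ZH solution: T = (31.8, -5.35).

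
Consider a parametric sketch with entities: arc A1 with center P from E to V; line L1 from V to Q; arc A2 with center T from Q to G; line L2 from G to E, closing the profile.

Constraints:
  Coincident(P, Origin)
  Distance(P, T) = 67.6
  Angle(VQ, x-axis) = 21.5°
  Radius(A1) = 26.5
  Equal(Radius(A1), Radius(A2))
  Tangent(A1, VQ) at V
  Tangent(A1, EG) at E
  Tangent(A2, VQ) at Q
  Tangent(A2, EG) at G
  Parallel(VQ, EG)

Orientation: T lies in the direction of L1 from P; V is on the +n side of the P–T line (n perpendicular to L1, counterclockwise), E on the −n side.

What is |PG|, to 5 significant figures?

72.609

The slot axis is L1's direction at 21.5°, so u = (cos 21.5°, sin 21.5°) = (0.93042, 0.36650) and n = (−sin 21.5°, cos 21.5°) = (-0.36650, 0.93042). P is at the origin and T lies 67.6 along u from P, so T = 67.6·u = (62.896, 24.775). Tangency of A1 to both parallel lines with radius 26.5 puts V and E at P ± 26.5·n: V = (-9.7123, 24.656), E = (9.7123, -24.656). Equal radii place Q and G the same way about T: Q = T + 26.5·n = (53.184, 49.432), G = T − 26.5·n = (72.609, 0.11942). Then |PG| = |G − P| = 72.609.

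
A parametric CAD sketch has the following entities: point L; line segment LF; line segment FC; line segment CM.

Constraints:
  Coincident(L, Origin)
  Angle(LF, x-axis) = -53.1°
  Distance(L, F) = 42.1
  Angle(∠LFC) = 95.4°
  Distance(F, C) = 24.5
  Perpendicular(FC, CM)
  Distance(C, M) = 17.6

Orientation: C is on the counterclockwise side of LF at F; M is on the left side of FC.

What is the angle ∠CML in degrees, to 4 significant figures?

130.5°

L is at the origin; LF runs at -53.1° with length 42.1, so F = 42.1·(cos -53.1°, sin -53.1°) = (25.28, -33.67). ∠LFC = 95.4°, so FC runs at -53.1° + (180° − 95.4°) = 31.50° from the x-axis; with |FC| = 24.5, C = F + 24.5·(cos 31.50°, sin 31.50°) = (46.17, -20.87). The perpendicularity gives CM at right angles to FC; with |CM| = 17.6 on the left of FC, M = C + 17.6·(-0.5225, 0.8526) = (36.97, -5.859). Then cos ∠CML = MC·ML / (|MC||ML|), giving 130.5°.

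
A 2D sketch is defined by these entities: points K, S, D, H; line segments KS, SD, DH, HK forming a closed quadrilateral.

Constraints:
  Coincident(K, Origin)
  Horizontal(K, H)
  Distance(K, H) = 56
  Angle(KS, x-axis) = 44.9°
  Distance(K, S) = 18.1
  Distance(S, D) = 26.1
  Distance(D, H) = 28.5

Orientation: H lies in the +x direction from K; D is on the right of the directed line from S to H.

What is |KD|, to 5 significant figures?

29.733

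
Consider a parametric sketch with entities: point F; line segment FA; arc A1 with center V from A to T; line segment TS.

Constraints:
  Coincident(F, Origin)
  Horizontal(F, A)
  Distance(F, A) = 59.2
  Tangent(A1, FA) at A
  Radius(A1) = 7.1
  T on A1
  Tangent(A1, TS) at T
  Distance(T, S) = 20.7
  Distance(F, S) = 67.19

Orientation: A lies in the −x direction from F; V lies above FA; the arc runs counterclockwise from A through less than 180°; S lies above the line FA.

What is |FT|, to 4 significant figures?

53.56

F is at the origin; FA is horizontal with |FA| = 59.2 and A on the −x side, so A = (-59.20, 0.000). Since A1 is tangent to FA there, VA ⟂ FA, so V = A + (0, 7.1) = (-59.20, 7.100). Since VT ⟂ TS (tangency), |VS| = √(7.1² + 20.7²) = 21.88 regardless of where T sits on A1. So S lies on both circle(F, 67.19) and circle(V, 21.88); the above-FA intersection is S = (-60.64, 28.94). T is the foot of the tangent from S: T = (-52.65, 9.840).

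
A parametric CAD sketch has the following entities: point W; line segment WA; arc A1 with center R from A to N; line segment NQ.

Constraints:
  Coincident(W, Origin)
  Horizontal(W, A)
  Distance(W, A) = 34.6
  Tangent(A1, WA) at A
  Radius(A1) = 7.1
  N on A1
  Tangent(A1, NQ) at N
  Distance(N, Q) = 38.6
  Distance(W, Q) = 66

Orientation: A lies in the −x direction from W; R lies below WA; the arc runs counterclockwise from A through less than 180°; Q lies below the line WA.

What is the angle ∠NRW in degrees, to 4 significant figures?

156.0°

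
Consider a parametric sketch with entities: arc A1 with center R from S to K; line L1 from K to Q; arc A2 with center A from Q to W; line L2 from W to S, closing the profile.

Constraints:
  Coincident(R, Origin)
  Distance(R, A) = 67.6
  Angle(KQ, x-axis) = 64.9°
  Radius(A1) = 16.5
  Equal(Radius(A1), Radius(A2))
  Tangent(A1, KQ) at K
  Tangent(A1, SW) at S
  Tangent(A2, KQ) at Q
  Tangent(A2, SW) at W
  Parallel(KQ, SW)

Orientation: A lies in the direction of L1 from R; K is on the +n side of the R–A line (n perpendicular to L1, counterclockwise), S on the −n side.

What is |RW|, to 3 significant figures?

69.6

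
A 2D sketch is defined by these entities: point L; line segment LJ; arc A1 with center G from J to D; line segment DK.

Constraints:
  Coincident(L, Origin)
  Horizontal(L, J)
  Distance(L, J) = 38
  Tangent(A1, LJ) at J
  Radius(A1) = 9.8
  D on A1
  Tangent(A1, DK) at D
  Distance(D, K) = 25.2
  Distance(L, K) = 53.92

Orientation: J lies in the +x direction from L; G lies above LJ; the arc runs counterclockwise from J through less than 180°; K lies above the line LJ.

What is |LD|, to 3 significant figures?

49.0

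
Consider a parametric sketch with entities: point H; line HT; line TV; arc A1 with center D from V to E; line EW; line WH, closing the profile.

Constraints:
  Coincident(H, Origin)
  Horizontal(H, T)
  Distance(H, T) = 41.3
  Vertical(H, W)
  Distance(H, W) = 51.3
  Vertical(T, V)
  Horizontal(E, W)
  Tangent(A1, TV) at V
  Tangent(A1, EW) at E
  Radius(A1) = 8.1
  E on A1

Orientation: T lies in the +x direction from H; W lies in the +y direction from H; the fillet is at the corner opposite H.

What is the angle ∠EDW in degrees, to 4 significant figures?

76.29°

H is at the origin; HT is horizontal with |HT| = 41.3 and T on the +x side, so T = (41.30, 0.000). H and W share the same x with |HW| = 51.3 and W on the +y side, so W = (0.000, 51.30). The virtual corner opposite H is at (41.30, 51.30). Since A1 is tangent to TV there, DV ⟂ TV and tangency of A1 to EW means the radius DE is perpendicular to EW, with radius 8.1, so the center D sits 8.1 in from both sides at D = (33.20, 43.20). That places the tangent points at V = (41.30, 43.20) on TV and E = (33.20, 51.30) on EW. Then cos ∠EDW = DE·DW / (|DE||DW|), giving 76.29°.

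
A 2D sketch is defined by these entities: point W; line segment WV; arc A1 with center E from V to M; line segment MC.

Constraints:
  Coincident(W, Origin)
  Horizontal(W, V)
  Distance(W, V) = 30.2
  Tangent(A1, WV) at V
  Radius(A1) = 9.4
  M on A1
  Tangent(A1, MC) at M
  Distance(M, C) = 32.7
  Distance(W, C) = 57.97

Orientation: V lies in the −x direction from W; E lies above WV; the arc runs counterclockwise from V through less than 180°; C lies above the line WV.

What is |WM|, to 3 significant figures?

26.6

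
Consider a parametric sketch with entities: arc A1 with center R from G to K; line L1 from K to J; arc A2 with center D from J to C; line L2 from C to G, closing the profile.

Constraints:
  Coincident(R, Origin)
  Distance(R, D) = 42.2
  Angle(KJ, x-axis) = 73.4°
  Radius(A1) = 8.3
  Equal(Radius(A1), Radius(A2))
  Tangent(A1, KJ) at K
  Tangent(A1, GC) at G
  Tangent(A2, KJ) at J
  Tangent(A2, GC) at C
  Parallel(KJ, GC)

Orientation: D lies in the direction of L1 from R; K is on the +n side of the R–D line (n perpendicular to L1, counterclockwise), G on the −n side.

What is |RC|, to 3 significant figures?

43.0

The slot axis is L1's direction at 73.4°, so u = (cos 73.4°, sin 73.4°) = (0.286, 0.958) and n = (−sin 73.4°, cos 73.4°) = (-0.958, 0.286). R is at the origin and D lies 42.2 along u from R, so D = 42.2·u = (12.1, 40.4). Tangency of A1 to both parallel lines with radius 8.3 puts K and G at R ± 8.3·n: K = (-7.95, 2.37), G = (7.95, -2.37). Equal radii place J and C the same way about D: J = D + 8.3·n = (4.10, 42.8), C = D − 8.3·n = (20.0, 38.1). Then |RC| = |C − R| = 43.0.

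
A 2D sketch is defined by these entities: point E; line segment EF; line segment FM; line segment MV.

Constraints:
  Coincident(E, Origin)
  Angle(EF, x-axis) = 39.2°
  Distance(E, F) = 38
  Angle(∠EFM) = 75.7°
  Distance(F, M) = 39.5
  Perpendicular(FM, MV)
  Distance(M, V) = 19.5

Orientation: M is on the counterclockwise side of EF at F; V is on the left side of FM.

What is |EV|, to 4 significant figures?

34.74

∠EFM = 75.7°, so FM runs at 39.2° + (180° − 75.7°) = 143.5° from the x-axis; with |FM| = 39.5, M = F + 39.5·(cos 143.5°, sin 143.5°) = (-2.304, 47.51). The perpendicularity gives MV at right angles to FM; with |MV| = 19.5 on the left of FM, V = M + 19.5·(-0.5948, -0.8039) = (-13.90, 31.84). Then |EV| = |V − E| = 34.74.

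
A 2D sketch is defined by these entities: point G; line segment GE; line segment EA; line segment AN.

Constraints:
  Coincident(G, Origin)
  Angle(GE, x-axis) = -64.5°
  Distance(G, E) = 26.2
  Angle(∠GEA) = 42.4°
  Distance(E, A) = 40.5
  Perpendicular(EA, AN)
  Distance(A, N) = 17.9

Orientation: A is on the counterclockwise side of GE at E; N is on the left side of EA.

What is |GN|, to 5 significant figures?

21.154

∠GEA = 42.4°, so EA runs at -64.5° + (180° − 42.4°) = 73.100° from the x-axis; with |EA| = 40.5, A = E + 40.5·(cos 73.100°, sin 73.100°) = (23.053, 15.103). The perpendicularity gives AN at right angles to EA; with |AN| = 17.9 on the left of EA, N = A + 17.9·(-0.95681, 0.29070) = (5.9259, 20.307). Then |GN| = |N − G| = 21.154.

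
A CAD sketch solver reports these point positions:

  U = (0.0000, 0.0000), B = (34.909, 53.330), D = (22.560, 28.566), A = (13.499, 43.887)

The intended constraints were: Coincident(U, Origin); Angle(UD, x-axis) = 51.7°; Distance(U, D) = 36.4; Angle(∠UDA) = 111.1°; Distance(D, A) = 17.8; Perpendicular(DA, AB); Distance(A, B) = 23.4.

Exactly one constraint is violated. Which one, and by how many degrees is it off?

Perpendicular(DA, AB) — off by 6.80°.

U = (0.00, 0.00) ✓; UD at 51.70° ✓; |UD| = 36.40 ✓; ∠UDA = 111.1° ✓; |DA| = 17.80 ✓; ∠(DA, AB) = 96.80° ✗; |AB| = 23.40 ✓.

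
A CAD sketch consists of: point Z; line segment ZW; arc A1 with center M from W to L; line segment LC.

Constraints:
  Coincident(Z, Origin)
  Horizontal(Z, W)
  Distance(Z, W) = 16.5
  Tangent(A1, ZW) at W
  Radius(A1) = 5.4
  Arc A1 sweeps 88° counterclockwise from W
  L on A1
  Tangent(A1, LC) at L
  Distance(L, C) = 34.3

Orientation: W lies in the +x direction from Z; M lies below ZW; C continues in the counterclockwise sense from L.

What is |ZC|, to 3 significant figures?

40.7

Z is at the origin; Z and W share the same y with |ZW| = 16.5 and W on the +x side, so W = (16.5, 0.00). The tangent condition forces MW to be normal to ZW, so M = W + (0, -5.4) = (16.5, -5.40). On A1, W sits at bearing 90° from M; an 88° counterclockwise sweep puts L at bearing 178°, so L = M + 5.4·(cos 178°, sin 178°) = (11.1, -5.21). A1 meets LC tangentially, so ML is at right angles to LC, so LC runs along (−sin 178°, cos 178°); with |LC| = 34.3, C = (9.91, -39.5). Then |ZC| = |C − Z| = 40.7.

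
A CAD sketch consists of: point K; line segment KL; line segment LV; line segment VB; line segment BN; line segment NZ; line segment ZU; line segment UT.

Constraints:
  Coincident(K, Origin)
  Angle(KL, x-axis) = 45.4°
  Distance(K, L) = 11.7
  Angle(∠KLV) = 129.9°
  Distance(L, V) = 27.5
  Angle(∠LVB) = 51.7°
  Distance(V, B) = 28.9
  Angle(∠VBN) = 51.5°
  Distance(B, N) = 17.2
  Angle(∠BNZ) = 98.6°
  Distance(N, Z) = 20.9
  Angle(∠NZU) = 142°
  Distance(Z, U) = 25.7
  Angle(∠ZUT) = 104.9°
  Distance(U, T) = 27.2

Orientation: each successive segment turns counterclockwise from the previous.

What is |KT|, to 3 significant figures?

61.3

∠NZU = 142.0° gives ZU at 112° from the x-axis; with |ZU| = 25.7, U = (-1.87, 57.3). ∠ZUT = 104.9° gives UT at -173° from the x-axis; with |UT| = 27.2, T = (-28.9, 54.1). Then |KT| = |T − K| = 61.3.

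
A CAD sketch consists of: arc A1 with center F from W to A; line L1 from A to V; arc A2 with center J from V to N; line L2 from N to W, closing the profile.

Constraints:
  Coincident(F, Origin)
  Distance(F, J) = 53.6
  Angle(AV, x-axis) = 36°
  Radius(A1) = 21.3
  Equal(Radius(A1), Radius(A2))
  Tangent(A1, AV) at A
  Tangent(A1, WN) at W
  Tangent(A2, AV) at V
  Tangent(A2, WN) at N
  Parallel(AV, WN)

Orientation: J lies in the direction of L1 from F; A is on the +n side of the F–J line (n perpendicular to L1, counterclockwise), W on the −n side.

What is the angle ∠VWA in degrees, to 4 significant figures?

51.52°

Tangency of A1 to both parallel lines with radius 21.3 puts A and W at F ± 21.3·n: A = (-12.52, 17.23), W = (12.52, -17.23). Equal radii place V and N the same way about J: V = J + 21.3·n = (30.84, 48.74), N = J − 21.3·n = (55.88, 14.27). Then cos ∠VWA = WV·WA / (|WV||WA|), giving 51.52°.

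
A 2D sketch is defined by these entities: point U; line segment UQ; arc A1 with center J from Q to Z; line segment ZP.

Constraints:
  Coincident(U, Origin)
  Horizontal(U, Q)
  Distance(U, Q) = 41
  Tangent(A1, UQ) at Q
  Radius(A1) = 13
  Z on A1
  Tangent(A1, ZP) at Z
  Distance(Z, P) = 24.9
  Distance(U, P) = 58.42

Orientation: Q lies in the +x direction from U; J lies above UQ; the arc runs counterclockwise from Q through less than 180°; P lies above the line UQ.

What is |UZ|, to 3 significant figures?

55.9

U is at the origin; U and Q share the same y with |UQ| = 41.0 and Q on the +x side, so Q = (41.0, 0.00). Since A1 is tangent to UQ there, JQ ⟂ UQ, so J = Q + (0, 13) = (41.0, 13.0). Since JZ ⟂ ZP (tangency), |JP| = √(13.0² + 24.9²) = 28.1 regardless of where Z sits on A1. So P lies on both circle(U, 58.42) and circle(J, 28.1); the above-UQ intersection is P = (41.5, 41.1). Z is the foot of the tangent from P: Z = (52.6, 18.8).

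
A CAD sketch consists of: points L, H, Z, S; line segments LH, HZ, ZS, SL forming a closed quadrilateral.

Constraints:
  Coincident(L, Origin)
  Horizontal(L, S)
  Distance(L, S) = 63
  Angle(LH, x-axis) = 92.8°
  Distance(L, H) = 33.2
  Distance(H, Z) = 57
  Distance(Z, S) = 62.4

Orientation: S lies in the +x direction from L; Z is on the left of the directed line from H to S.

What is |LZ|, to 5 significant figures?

77.538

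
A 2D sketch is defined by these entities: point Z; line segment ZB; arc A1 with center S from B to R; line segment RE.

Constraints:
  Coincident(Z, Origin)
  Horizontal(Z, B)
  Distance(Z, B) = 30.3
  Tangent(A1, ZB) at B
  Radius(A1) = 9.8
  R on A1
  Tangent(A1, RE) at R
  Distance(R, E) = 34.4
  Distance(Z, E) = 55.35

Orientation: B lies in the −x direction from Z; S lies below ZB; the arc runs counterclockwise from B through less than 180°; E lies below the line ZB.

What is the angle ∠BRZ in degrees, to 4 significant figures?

35.02°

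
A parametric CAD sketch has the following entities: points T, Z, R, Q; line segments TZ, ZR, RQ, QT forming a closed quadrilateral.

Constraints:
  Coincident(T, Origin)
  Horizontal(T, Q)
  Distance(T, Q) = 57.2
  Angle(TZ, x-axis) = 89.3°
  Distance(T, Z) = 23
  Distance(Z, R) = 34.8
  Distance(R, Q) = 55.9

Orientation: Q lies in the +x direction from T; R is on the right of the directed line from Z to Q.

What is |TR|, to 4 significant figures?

12.00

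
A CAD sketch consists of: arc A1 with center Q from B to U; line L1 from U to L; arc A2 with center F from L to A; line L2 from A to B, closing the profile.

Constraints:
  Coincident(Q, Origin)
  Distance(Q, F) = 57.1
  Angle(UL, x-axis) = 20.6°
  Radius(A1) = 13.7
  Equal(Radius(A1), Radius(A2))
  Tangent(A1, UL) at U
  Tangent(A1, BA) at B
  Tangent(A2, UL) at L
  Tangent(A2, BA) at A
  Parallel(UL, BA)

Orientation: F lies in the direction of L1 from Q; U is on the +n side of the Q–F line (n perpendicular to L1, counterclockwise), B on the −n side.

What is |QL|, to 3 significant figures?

58.7

The slot axis is L1's direction at 20.6°, so u = (cos 20.6°, sin 20.6°) = (0.936, 0.352) and n = (−sin 20.6°, cos 20.6°) = (-0.352, 0.936). Q is at the origin and F lies 57.1 along u from Q, so F = 57.1·u = (53.4, 20.1). Tangency of A1 to both parallel lines with radius 13.7 puts U and B at Q ± 13.7·n: U = (-4.82, 12.8), B = (4.82, -12.8). Equal radii place L and A the same way about F: L = F + 13.7·n = (48.6, 32.9), A = F − 13.7·n = (58.3, 7.27). Then |QL| = |L − Q| = 58.7.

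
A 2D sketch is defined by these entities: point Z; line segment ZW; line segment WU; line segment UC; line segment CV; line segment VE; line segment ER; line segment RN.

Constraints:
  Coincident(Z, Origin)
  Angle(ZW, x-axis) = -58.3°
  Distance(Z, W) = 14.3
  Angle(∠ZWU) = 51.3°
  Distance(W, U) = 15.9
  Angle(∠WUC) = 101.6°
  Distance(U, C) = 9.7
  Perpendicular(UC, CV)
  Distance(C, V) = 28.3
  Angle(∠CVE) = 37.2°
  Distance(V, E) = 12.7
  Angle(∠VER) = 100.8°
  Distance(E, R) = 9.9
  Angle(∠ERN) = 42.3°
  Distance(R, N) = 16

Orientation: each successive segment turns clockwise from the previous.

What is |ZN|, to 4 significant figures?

17.78

∠VER = 100.8° gives ER at 142.6° from the x-axis; with |ER| = 9.9, R = (1.831, -0.7424). ∠ERN = 42.3° gives RN at 4.900° from the x-axis; with |RN| = 16.0, N = (17.77, 0.6242). Then |ZN| = |N − Z| = 17.78.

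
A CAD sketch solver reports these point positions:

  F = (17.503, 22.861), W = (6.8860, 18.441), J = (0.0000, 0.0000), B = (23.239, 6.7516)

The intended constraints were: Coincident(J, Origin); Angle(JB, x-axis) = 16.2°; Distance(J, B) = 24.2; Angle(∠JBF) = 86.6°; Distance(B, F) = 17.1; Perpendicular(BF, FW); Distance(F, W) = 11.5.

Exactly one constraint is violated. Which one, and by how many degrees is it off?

Perpendicular(BF, FW) — off by 3.00°.

J = (0.00, 0.00) ✓; JB at 16.20° ✓; |JB| = 24.20 ✓; ∠JBF = 86.60° ✓; |BF| = 17.10 ✓; ∠(BF, FW) = 93.00° ✗; |FW| = 11.50 ✓.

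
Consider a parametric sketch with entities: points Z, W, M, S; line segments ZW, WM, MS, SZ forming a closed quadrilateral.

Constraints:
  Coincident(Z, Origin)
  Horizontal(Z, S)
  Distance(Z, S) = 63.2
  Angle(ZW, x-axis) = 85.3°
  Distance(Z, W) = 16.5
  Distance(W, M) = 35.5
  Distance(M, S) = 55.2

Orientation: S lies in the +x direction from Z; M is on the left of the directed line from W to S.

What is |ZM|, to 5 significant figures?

49.196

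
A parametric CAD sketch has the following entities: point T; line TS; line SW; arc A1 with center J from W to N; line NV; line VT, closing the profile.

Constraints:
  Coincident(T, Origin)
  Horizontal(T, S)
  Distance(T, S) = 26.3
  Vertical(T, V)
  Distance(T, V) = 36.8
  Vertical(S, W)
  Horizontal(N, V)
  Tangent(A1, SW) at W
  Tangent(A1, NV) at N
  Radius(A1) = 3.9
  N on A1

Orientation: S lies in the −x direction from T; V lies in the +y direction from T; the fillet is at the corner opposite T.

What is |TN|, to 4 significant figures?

43.08

The virtual corner opposite T is at (-26.30, 36.80). Tangency of A1 to SW means the radius JW is perpendicular to SW and since A1 is tangent to NV there, JN ⟂ NV, with radius 3.9, so the center J sits 3.9 in from both sides at J = (-22.40, 32.90). That places the tangent points at W = (-26.30, 32.90) on SW and N = (-22.40, 36.80) on NV. Then |TN| = |N − T| = 43.08.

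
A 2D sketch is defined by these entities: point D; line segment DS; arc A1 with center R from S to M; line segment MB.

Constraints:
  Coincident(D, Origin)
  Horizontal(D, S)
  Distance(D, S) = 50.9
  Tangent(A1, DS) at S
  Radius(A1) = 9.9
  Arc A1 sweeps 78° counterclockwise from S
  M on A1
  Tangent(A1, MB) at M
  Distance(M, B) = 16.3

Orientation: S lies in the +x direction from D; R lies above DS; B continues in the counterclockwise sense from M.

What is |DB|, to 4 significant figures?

68.25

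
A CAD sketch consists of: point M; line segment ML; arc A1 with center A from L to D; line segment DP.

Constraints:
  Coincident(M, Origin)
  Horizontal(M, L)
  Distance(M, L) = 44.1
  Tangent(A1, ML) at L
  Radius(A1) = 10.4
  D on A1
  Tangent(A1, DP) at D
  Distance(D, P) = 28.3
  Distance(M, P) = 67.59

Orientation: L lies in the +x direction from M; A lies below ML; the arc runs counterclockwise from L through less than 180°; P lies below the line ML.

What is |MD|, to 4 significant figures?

40.46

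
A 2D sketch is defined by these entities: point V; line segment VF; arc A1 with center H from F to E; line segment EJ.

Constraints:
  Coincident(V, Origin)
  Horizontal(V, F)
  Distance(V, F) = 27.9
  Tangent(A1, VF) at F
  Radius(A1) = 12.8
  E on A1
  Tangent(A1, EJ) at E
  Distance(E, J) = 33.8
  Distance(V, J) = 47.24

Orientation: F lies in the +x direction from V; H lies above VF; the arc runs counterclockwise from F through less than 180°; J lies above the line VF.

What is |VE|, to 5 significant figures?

42.882

Checks: |HE| = 12.80 ✓; ∠(HE, EJ) = 90.00° ✓; |EJ| = 33.80 ✓; |VJ| = 47.24 ✓.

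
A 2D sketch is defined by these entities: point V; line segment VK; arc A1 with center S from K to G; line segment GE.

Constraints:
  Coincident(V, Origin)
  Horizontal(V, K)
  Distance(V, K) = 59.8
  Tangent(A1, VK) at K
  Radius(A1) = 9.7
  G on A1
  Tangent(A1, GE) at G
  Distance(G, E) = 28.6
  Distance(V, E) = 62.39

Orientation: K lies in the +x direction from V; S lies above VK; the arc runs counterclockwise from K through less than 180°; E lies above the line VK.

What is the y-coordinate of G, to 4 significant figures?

15.78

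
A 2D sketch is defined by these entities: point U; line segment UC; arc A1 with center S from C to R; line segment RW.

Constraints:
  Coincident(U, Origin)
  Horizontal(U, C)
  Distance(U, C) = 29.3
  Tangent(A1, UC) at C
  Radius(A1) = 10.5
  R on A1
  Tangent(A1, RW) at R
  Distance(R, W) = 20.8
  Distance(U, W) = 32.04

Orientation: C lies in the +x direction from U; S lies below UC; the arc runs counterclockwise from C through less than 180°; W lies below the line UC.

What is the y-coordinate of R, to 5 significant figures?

-8.2329

Checks: |SC| = 10.50 ✓; |SR| = 10.50 ✓; ∠(SR, RW) = 90.00° ✓; |RW| = 20.80 ✓; |UW| = 32.04 ✓.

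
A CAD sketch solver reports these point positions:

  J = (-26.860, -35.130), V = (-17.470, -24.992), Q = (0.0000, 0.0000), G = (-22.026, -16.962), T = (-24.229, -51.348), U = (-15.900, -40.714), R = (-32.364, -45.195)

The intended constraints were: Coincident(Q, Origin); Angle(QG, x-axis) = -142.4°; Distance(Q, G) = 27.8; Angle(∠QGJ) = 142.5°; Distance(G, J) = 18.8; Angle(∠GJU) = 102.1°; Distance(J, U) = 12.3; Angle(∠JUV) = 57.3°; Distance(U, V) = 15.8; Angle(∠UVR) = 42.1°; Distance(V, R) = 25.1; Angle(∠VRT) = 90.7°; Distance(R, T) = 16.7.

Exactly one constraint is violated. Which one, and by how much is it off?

Distance(R, T) = 16.7 — off by 6.50.

Q = (0.00, 0.00) ✓; QG at -142.4° ✓; |QG| = 27.80 ✓; ∠QGJ = 142.5° ✓; |GJ| = 18.80 ✓; ∠GJU = 102.1° ✓; |JU| = 12.30 ✓; ∠JUV = 57.30° ✓; |UV| = 15.80 ✓; ∠UVR = 42.10° ✓; |VR| = 25.10 ✓; ∠VRT = 90.70° ✓; |RT| = 10.20 ✗.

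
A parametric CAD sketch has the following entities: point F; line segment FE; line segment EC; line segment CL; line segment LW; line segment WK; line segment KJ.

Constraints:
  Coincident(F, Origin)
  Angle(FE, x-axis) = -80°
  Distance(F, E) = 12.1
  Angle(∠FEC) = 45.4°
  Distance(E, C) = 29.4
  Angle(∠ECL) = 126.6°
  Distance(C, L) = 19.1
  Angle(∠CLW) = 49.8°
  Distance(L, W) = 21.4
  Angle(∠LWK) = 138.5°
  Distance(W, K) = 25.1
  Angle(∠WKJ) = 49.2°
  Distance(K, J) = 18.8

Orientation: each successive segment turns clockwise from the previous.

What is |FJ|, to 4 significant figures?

18.23

F is at the origin; FE runs at -80.0° with length 12.1, so E = (2.101, -11.92). ∠FEC = 45.4° gives EC at 145.4° from the x-axis; with |EC| = 29.4, C = (-22.10, 4.778). ∠ECL = 126.6° gives CL at 92.00° from the x-axis; with |CL| = 19.1, L = (-22.77, 23.87). ∠CLW = 49.8° gives LW at -38.20° from the x-axis; with |LW| = 21.4, W = (-5.948, 10.63). ∠LWK = 138.5° gives WK at -79.70° from the x-axis; with |WK| = 25.1, K = (-1.460, -14.06). ∠WKJ = 49.2° gives KJ at 149.5° from the x-axis; with |KJ| = 18.8, J = (-17.66, -4.521). Then |FJ| = |J − F| = 18.23.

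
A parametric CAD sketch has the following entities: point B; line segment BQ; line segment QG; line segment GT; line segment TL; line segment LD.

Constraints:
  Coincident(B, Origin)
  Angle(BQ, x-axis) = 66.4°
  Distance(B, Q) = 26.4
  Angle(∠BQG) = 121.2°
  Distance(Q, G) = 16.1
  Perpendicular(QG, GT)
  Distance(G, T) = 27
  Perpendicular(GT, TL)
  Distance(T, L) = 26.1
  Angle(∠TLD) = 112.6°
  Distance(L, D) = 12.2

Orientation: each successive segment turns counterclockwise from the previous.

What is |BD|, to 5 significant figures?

6.9193

B is at the origin; BQ runs at 66.4° with length 26.4, so Q = (10.569, 24.192). ∠BQG = 121.2° gives QG at 125.20° from the x-axis; with |QG| = 16.1, G = (1.2887, 37.348). QG is perpendicular to GT, so GT runs at -144.80°; with |GT| = 27.0, T = (-20.774, 21.784). GT ⟂ TL, so TL runs at -54.800°; with |TL| = 26.1, L = (-5.7294, 0.45685). ∠TLD = 112.6° gives LD at 12.600° from the x-axis; with |LD| = 12.2, D = (6.1768, 3.1182). Then |BD| = |D − B| = 6.9193.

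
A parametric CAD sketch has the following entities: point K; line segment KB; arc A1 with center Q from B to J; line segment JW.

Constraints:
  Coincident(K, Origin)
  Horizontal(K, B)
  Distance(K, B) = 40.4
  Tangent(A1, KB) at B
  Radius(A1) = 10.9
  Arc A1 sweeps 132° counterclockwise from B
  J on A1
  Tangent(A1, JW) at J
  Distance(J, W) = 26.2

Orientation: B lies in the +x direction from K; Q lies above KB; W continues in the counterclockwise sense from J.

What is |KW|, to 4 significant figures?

48.76

On A1, B sits at bearing -90° from Q; a 132° counterclockwise sweep puts J at bearing 42°, so J = Q + 10.9·(cos 42°, sin 42°) = (48.50, 18.19). A1 meets JW tangentially, so QJ is at right angles to JW, so JW runs along (−sin 42°, cos 42°); with |JW| = 26.2, W = (30.97, 37.66). Then |KW| = |W − K| = 48.76.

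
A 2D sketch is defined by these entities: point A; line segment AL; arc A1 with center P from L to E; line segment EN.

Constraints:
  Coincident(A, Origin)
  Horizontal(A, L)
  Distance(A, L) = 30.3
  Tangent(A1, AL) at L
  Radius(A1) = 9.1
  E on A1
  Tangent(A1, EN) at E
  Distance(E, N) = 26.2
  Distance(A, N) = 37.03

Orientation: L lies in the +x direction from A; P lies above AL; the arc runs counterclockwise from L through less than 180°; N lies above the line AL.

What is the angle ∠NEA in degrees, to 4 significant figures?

64.75°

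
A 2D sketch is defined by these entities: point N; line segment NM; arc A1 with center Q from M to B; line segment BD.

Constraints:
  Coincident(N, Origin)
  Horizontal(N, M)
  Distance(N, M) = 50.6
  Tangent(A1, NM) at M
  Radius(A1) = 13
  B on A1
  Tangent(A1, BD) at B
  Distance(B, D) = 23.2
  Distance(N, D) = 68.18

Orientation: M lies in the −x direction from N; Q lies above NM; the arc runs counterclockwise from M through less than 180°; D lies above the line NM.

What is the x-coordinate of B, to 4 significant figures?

-40.75

N is at the origin; NM is horizontal with |NM| = 50.6 and M on the −x side, so M = (-50.60, 0.000). A1 meets NM tangentially, so QM is at right angles to NM, so Q = M + (0, 13) = (-50.60, 13.00). Since QB ⟂ BD (tangency), |QD| = √(13.0² + 23.2²) = 26.59 regardless of where B sits on A1. So D lies on both circle(N, 68.18) and circle(Q, 26.59); the above-NM intersection is D = (-55.88, 39.06). B is the foot of the tangent from D: B = (-40.75, 21.48).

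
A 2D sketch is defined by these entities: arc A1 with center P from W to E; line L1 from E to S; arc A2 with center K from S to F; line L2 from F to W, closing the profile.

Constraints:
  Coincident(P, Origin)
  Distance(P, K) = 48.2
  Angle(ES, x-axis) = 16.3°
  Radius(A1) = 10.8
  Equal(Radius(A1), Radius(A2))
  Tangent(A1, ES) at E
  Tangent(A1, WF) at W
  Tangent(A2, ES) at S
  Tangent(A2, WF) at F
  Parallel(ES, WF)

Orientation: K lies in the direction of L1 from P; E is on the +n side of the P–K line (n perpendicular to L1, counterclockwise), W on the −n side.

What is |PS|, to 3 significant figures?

49.4

Tangency of A1 to both parallel lines with radius 10.8 puts E and W at P ± 10.8·n: E = (-3.03, 10.4), W = (3.03, -10.4). Equal radii place S and F the same way about K: S = K + 10.8·n = (43.2, 23.9), F = K − 10.8·n = (49.3, 3.16). Then |PS| = |S − P| = 49.4.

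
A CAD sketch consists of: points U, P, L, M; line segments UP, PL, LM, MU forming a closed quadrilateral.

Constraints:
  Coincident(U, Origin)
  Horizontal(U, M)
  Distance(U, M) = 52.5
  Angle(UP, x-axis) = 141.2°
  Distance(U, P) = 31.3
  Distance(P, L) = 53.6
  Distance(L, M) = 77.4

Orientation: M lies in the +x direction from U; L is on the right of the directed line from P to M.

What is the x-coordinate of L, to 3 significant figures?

-17.3

Checks: |PL| = 53.60 ✓; |LM| = 77.40 ✓.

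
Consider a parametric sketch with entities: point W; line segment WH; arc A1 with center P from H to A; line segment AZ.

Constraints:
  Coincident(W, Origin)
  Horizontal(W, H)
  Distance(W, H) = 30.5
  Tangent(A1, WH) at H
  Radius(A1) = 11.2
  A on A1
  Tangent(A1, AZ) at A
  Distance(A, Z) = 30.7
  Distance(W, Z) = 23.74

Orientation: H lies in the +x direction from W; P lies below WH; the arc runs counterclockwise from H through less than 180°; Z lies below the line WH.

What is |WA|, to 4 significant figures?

23.11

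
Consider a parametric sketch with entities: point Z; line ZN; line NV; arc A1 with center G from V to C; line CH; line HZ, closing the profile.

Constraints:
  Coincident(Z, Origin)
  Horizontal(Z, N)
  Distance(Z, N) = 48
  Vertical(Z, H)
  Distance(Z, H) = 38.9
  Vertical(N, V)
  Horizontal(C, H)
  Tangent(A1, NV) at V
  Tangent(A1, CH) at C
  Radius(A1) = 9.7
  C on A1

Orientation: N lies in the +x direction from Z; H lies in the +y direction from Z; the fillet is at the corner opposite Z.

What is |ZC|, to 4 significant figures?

54.59

Z is at the origin; ZN is horizontal with |ZN| = 48.0 and N on the +x side, so N = (48.00, 0.000). ZH is vertical with |ZH| = 38.9 and H on the +y side, so H = (0.000, 38.90). The virtual corner opposite Z is at (48.00, 38.90). Tangency of A1 to NV means the radius GV is perpendicular to NV and A1 meets CH tangentially, so GC is at right angles to CH, with radius 9.7, so the center G sits 9.7 in from both sides at G = (38.30, 29.20). That places the tangent points at V = (48.00, 29.20) on NV and C = (38.30, 38.90) on CH. Then |ZC| = |C − Z| = 54.59.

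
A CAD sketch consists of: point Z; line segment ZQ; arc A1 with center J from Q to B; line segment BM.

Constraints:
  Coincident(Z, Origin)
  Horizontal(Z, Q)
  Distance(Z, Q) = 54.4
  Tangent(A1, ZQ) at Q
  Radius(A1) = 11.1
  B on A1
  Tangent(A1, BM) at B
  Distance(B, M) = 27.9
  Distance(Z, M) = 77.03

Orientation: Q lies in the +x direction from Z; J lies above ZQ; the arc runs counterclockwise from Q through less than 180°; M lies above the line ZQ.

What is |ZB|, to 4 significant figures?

66.34

Checks: |JB| = 11.10 ✓; ∠(JB, BM) = 90.00° ✓; |BM| = 27.90 ✓; |ZM| = 77.03 ✓.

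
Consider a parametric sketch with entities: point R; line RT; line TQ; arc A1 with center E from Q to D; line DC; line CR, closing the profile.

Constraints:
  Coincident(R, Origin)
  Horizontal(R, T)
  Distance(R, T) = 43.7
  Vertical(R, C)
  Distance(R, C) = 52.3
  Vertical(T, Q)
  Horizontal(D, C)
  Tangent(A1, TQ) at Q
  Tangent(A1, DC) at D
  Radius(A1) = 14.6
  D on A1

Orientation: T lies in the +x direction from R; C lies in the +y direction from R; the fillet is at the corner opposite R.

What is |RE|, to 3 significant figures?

47.6

RC is vertical with |RC| = 52.3 and C on the +y side, so C = (0.00, 52.3). The virtual corner opposite R is at (43.7, 52.3). The tangent condition forces EQ to be normal to TQ and since A1 is tangent to DC there, ED ⟂ DC, with radius 14.6, so the center E sits 14.6 in from both sides at E = (29.1, 37.7). Then |RE| = |E − R| = 47.6.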